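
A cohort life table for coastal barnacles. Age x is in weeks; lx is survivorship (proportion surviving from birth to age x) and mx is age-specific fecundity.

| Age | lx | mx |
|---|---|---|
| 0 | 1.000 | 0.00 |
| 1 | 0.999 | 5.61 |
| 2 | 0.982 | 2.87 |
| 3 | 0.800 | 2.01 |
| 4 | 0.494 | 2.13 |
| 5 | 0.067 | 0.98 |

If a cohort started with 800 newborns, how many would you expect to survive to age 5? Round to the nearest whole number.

Expected survivors = N0 · l_5 = 800 × 0.067 = 53.6 → 54

54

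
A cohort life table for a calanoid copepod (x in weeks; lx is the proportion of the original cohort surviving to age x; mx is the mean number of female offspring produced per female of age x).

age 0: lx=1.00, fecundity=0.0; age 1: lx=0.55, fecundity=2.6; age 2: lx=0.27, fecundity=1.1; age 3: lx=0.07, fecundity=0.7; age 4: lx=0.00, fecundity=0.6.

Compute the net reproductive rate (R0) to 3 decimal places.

1.776

lx·mx by age: 0, 1.43, 0.297, 0.049, 0
R0 = Σ lx·mx = 1.776 → 1.776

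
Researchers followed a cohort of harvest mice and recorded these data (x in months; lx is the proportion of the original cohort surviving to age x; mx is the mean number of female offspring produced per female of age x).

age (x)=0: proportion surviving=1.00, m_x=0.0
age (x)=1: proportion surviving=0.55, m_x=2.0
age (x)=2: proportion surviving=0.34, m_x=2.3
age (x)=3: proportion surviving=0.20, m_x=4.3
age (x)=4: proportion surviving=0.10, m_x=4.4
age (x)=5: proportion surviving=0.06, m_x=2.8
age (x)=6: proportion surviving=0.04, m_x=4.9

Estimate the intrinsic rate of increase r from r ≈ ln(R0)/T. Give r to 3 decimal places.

R0 = Σ lx·mx = 0 + 1.1 + 0.782 + 0.86 + 0.44 + 0.168 + 0.196 = 3.546
Σ x·lx·mx = 9.02; T = 9.02/3.546 = 2.54371…
r ≈ ln(R0)/T = ln(3.546)/2.54371… = 0.49763… → 0.498

0.498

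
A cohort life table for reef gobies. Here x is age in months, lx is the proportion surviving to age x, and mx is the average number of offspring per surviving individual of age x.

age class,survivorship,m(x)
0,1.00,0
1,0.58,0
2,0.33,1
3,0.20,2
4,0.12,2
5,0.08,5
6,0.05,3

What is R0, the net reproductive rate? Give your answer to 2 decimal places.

1.52

lx·mx by age: 0, 0, 0.33, 0.4, 0.24, 0.4, 0.15
R0 = Σ lx·mx = 1.52 → 1.52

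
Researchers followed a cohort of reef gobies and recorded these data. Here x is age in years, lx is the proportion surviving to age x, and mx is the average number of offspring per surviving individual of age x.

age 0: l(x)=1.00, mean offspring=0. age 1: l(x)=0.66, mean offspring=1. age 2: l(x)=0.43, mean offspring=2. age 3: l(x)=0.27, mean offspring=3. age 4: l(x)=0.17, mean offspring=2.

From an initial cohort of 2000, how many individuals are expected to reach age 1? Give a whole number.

Expected survivors = N0 · l_1 = 2000 × 0.66 = 1320 → 1320

1320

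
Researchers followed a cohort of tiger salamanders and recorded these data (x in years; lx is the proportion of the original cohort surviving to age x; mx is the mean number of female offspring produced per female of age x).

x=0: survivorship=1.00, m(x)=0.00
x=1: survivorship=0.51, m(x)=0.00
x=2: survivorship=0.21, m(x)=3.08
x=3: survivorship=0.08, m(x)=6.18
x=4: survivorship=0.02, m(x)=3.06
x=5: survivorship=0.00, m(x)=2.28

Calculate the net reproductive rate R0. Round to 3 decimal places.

1.202

lx·mx by age: 0, 0, 0.6468, 0.4944, 0.0612, 0
R0 = Σ lx·mx = 1.2024 → 1.202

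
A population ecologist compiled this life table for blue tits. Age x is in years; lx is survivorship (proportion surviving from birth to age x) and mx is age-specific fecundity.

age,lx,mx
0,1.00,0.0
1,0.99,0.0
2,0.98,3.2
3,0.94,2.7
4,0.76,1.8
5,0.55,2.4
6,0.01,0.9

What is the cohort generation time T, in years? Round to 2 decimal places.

3.11

lx·mx: 0, 0, 3.136, 2.538, 1.368, 1.32, 0.009 → R0 = 8.371
x·lx·mx: 0, 0, 6.272, 7.614, 5.472, 6.6, 0.054 → Σ = 26.012
T = 26.012 / 8.371 = 3.107395… → 3.11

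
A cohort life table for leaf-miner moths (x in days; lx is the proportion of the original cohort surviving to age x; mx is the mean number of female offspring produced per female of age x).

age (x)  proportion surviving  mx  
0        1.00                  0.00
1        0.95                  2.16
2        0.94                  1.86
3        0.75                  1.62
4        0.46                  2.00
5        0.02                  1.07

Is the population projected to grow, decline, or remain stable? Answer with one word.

R0 = Σ lx·mx = 0 + 2.052 + 1.7484 + 1.215 + 0.92 + 0.0214 = 5.9568
R0 > 1, so the population is growing.

growing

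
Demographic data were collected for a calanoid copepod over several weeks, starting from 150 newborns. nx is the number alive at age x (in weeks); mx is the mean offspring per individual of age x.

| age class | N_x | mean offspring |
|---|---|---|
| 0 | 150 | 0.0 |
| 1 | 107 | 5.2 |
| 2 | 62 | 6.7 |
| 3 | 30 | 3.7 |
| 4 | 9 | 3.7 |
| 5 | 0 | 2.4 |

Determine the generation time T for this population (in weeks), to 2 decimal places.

lx = nx/n0 = nx/150: 1, 0.71333…, 0.41333…, 0.2, 0.06, 0
lx·mx: 0, 3.709333…, 2.769333…, 0.74, 0.222, 0 → R0 = 7.440667…
x·lx·mx: 0, 3.709333…, 5.538667…, 2.22, 0.888, 0 → Σ = 12.356…
T = 12.356… / 7.440667… = 1.660604… → 1.66

1.66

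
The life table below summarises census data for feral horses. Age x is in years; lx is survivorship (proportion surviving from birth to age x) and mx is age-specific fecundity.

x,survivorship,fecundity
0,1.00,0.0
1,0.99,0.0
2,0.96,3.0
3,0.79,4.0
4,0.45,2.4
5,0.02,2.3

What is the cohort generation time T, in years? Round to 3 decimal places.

2.762

lx·mx: 0, 0, 2.88, 3.16, 1.08, 0.046 → R0 = 7.166
x·lx·mx: 0, 0, 5.76, 9.48, 4.32, 0.23 → Σ = 19.79
T = 19.79 / 7.166 = 2.761652… → 2.762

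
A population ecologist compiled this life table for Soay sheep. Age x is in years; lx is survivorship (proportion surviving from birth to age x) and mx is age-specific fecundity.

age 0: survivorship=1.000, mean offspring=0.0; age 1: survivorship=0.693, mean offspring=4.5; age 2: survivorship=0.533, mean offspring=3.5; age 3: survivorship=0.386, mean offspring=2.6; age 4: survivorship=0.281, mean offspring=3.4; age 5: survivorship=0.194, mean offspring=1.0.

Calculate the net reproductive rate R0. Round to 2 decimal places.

7.14

lx·mx by age: 0, 3.1185, 1.8655, 1.0036, 0.9554, 0.194
R0 = Σ lx·mx = 7.137 → 7.14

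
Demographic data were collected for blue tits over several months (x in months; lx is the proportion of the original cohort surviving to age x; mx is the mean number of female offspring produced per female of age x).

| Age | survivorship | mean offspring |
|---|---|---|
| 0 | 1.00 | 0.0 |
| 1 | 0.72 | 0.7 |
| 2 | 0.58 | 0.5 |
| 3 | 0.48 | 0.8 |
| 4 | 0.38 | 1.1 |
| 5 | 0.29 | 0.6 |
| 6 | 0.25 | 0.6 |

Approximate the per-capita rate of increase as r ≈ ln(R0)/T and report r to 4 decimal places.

R0 = Σ lx·mx = 0 + 0.504 + 0.29 + 0.384 + 0.418 + 0.174 + 0.15 = 1.92
Σ x·lx·mx = 5.678; T = 5.678/1.92 = 2.95729…
r ≈ ln(R0)/T = ln(1.92)/2.95729… = 0.220582… → 0.2206

0.2206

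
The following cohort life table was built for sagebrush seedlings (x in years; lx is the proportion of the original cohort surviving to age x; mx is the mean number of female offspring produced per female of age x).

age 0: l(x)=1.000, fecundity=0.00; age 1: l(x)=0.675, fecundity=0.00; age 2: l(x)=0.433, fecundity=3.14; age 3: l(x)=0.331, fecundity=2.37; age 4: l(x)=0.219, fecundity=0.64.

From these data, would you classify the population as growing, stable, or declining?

growing

R0 = Σ lx·mx = 0 + 0 + 1.35962 + 0.78447 + 0.14016 = 2.28425
R0 > 1, so the population is growing.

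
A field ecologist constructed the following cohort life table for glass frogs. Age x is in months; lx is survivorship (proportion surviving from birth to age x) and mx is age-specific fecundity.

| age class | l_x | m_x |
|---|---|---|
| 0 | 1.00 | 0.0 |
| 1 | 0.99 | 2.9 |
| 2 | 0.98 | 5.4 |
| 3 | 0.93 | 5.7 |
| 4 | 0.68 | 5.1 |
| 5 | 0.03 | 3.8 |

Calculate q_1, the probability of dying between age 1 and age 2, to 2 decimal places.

q_1 = (l_1 − l_2) / l_1 = (0.99 − 0.98) / 0.99
     = 0.01 / 0.99 = 0.010101… → 0.01

0.01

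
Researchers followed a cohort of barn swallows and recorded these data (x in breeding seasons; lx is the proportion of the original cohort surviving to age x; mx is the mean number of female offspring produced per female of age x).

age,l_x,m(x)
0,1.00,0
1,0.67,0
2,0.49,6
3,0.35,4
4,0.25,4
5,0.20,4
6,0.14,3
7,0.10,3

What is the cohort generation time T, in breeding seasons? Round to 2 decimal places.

lx·mx: 0, 0, 2.94, 1.4, 1, 0.8, 0.42, 0.3 → R0 = 6.86
x·lx·mx: 0, 0, 5.88, 4.2, 4, 4, 2.52, 2.1 → Σ = 22.7
T = 22.7 / 6.86 = 3.309038… → 3.31

3.31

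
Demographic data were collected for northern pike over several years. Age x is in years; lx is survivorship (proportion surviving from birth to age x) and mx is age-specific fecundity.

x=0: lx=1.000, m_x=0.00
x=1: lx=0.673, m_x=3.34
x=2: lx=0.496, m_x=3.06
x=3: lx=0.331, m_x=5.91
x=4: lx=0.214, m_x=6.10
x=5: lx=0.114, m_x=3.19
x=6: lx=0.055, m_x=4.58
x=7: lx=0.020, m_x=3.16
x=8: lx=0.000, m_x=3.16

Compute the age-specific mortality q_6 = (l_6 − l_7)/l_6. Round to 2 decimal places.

q_6 = (l_6 − l_7) / l_6 = (0.055 − 0.02) / 0.055
     = 0.035 / 0.055 = 0.636364… → 0.64

0.64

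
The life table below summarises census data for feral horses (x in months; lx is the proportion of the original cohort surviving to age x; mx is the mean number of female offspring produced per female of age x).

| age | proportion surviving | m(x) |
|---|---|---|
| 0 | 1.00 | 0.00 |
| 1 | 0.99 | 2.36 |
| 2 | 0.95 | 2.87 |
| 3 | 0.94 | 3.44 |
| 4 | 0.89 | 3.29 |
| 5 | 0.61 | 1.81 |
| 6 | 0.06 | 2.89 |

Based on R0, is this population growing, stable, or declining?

R0 = Σ lx·mx = 0 + 2.3364 + 2.7265 + 3.2336 + 2.9281 + 1.1041 + 0.1734 = 12.5021
R0 > 1, so the population is growing.

growing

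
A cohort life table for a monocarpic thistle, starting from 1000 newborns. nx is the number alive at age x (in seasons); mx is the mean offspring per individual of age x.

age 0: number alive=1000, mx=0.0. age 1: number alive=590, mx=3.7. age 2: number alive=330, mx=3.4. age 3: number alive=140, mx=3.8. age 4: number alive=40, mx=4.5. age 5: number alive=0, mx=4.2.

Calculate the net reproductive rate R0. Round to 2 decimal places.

4.02

lx = nx/n0 = nx/1000: 1, 0.59, 0.33, 0.14, 0.04, 0
lx·mx by age: 0, 2.183, 1.122, 0.532, 0.18, 0
R0 = Σ lx·mx = 4.017 → 4.02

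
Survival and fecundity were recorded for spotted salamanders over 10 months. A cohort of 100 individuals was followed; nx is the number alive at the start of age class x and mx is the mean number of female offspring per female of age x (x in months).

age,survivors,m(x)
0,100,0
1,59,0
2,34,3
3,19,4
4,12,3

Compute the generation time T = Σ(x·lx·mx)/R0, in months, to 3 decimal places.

2.692

lx = nx/n0 = nx/100: 1, 0.59, 0.34, 0.19, 0.12
lx·mx: 0, 0, 1.02, 0.76, 0.36 → R0 = 2.14
x·lx·mx: 0, 0, 2.04, 2.28, 1.44 → Σ = 5.76
T = 5.76 / 2.14 = 2.691589… → 2.692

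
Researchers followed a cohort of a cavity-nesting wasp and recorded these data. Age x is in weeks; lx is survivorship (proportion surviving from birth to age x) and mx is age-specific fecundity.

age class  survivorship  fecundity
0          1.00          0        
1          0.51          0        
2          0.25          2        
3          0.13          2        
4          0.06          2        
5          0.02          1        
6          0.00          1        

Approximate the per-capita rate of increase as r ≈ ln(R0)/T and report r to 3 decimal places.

-0.040

R0 = Σ lx·mx = 0 + 0 + 0.5 + 0.26 + 0.12 + 0.02 + 0 = 0.9
Σ x·lx·mx = 2.36; T = 2.36/0.9 = 2.62222…
r ≈ ln(R0)/T = ln(0.9)/2.62222… = -0.04018… → -0.040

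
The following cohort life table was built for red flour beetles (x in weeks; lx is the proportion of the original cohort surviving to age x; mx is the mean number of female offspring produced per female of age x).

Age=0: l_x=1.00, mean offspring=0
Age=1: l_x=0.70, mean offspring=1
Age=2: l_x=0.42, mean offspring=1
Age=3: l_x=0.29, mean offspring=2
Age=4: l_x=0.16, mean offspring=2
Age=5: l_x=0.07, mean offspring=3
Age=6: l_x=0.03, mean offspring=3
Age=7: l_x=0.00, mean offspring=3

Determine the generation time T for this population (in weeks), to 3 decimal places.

2.651

lx·mx: 0, 0.7, 0.42, 0.58, 0.32, 0.21, 0.09, 0 → R0 = 2.32
x·lx·mx: 0, 0.7, 0.84, 1.74, 1.28, 1.05, 0.54, 0 → Σ = 6.15
T = 6.15 / 2.32 = 2.650862… → 2.651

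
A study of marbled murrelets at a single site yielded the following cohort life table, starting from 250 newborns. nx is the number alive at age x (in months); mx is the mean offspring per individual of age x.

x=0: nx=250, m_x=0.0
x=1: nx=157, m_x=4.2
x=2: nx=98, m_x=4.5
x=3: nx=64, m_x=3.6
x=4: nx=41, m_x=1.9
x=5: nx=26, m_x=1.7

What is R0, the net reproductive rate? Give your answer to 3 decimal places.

lx = nx/n0 = nx/250: 1, 0.628, 0.392, 0.256, 0.164, 0.104
lx·mx by age: 0, 2.6376, 1.764, 0.9216, 0.3116, 0.1768
R0 = Σ lx·mx = 5.8116 → 5.812

5.812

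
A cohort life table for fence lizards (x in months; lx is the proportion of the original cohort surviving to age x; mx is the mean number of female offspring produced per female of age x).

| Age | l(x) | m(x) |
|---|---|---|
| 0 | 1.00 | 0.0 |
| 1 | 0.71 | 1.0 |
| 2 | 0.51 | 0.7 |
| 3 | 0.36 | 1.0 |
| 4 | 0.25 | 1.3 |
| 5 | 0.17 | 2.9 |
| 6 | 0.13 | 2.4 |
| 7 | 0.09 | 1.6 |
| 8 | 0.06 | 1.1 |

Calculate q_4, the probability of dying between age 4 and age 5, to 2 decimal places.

q_4 = (l_4 − l_5) / l_4 = (0.25 − 0.17) / 0.25
     = 0.08 / 0.25 = 0.32 → 0.32

0.32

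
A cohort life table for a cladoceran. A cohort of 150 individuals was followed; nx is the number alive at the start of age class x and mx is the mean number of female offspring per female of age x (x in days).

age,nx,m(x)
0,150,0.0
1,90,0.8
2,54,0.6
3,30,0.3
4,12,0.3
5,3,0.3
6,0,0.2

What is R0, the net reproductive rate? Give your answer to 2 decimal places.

lx = nx/n0 = nx/150: 1, 0.6, 0.36, 0.2, 0.08, 0.02, 0
lx·mx by age: 0, 0.48, 0.216, 0.06, 0.024, 0.006, 0
R0 = Σ lx·mx = 0.786 → 0.79

0.79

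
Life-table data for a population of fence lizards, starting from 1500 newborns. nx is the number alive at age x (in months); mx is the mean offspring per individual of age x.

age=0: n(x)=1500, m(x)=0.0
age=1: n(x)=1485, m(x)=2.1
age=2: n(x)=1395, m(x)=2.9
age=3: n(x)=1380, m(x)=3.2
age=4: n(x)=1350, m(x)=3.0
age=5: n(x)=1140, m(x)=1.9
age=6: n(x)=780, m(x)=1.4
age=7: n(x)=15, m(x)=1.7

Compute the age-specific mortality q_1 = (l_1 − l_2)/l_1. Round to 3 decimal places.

lx = nx/n0 = nx/1500: 1, 0.99, 0.93, 0.92, 0.9, 0.76, 0.52, 0.01
q_1 = (l_1 − l_2) / l_1 = (0.99 − 0.93) / 0.99
     = 0.06 / 0.99 = 0.060606… → 0.061

0.061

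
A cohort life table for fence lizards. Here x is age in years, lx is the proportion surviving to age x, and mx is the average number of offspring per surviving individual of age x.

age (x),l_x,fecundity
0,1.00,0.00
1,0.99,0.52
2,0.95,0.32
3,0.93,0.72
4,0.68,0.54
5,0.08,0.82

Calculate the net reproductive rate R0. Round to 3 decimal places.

1.921

lx·mx by age: 0, 0.5148, 0.304, 0.6696, 0.3672, 0.0656
R0 = Σ lx·mx = 1.9212 → 1.921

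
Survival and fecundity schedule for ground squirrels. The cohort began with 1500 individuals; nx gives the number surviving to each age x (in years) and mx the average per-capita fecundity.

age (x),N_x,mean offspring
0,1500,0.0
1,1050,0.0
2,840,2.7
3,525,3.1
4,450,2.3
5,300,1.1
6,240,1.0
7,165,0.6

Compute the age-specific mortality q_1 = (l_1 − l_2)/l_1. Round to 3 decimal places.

lx = nx/n0 = nx/1500: 1, 0.7, 0.56, 0.35, 0.3, 0.2, 0.16, 0.11
q_1 = (l_1 − l_2) / l_1 = (0.7 − 0.56) / 0.7
     = 0.14 / 0.7 = 0.2 → 0.200

0.200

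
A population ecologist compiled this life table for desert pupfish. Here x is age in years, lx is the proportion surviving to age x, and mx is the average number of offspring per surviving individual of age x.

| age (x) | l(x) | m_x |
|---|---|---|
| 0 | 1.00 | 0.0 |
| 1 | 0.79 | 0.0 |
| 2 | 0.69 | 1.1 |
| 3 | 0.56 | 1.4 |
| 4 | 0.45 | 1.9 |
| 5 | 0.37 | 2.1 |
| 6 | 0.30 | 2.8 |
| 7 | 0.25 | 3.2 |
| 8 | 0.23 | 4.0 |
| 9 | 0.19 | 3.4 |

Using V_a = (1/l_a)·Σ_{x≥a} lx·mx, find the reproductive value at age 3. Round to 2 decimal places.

lx·mx for x ≥ 3: 0.784, 0.855, 0.777, 0.84, 0.8, 0.92, 0.646 → sum = 5.622
V_3 = 5.622 / l_3 = 5.622 / 0.56 = 10.039286… → 10.04

10.04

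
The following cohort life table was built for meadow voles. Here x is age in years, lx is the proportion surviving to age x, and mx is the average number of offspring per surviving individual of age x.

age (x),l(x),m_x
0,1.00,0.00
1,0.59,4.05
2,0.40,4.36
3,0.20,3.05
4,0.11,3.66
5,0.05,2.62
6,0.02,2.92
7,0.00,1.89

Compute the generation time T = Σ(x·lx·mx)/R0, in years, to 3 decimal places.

lx·mx: 0, 2.3895, 1.744, 0.61, 0.4026, 0.131, 0.0584, 0 → R0 = 5.3355
x·lx·mx: 0, 2.3895, 3.488, 1.83, 1.6104, 0.655, 0.3504, 0 → Σ = 10.3233
T = 10.3233 / 5.3355 = 1.934833… → 1.935

1.935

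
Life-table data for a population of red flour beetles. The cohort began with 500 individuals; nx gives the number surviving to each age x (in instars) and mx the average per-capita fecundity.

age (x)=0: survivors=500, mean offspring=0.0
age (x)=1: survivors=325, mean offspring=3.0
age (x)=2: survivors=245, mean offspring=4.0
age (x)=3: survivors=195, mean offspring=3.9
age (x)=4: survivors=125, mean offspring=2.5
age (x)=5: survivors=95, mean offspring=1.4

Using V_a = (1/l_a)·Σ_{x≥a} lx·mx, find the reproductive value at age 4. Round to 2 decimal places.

3.56

lx = nx/n0 = nx/500: 1, 0.65, 0.49, 0.39, 0.25, 0.19
lx·mx for x ≥ 4: 0.625, 0.266 → sum = 0.891
V_4 = 0.891 / l_4 = 0.891 / 0.25 = 3.564 → 3.56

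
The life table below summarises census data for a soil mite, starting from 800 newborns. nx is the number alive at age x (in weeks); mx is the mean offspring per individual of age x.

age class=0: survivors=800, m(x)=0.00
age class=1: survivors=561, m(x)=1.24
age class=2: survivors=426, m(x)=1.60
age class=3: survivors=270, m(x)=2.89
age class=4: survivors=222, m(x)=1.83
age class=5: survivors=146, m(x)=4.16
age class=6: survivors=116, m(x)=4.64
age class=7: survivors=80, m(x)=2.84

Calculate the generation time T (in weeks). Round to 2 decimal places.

3.53

lx = nx/n0 = nx/800: 1, 0.70125, 0.5325, 0.3375, 0.2775, 0.1825, 0.145, 0.1
lx·mx: 0, 0.86955…, 0.852, 0.975375, 0.507825, 0.7592, 0.6728, 0.284 → R0 = 4.92075…
x·lx·mx: 0, 0.86955…, 1.704, 2.926125, 2.0313, 3.796, 4.0368, 1.988 → Σ = 17.351775…
T = 17.351775… / 4.92075… = 3.526246… → 3.53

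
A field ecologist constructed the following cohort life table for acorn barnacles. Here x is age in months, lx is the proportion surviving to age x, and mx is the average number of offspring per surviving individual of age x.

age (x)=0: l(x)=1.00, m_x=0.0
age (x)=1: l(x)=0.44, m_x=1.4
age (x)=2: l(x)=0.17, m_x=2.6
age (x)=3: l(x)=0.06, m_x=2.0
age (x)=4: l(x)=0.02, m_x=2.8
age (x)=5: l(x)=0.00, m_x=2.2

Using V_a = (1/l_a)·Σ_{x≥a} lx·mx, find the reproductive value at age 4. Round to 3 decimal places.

lx·mx for x ≥ 4: 0.056, 0 → sum = 0.056
V_4 = 0.056 / l_4 = 0.056 / 0.02 = 2.8 → 2.800

2.800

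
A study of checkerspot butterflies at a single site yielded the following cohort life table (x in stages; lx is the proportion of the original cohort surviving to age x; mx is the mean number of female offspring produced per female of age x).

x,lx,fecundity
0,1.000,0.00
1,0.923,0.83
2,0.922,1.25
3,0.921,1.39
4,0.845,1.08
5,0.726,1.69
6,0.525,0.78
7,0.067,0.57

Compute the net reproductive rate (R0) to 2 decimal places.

lx·mx by age: 0, 0.76609, 1.1525, 1.28019, 0.9126, 1.22694, 0.4095, 0.03819
R0 = Σ lx·mx = 5.78601 → 5.79

5.79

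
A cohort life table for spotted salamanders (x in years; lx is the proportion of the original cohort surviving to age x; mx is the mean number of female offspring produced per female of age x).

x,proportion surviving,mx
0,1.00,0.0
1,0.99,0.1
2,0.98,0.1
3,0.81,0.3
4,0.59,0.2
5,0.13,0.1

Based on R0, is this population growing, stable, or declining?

declining

R0 = Σ lx·mx = 0 + 0.099 + 0.098 + 0.243 + 0.118 + 0.013 = 0.571
R0 < 1, so the population is declining.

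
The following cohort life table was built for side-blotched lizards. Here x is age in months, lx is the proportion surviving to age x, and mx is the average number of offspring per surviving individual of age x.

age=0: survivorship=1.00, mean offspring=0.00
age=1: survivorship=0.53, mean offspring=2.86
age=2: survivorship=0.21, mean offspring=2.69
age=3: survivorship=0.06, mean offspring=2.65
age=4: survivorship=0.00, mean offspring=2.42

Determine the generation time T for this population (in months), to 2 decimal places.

lx·mx: 0, 1.5158, 0.5649, 0.159, 0 → R0 = 2.2397
x·lx·mx: 0, 1.5158, 1.1298, 0.477, 0 → Σ = 3.1226
T = 3.1226 / 2.2397 = 1.394205… → 1.39

1.39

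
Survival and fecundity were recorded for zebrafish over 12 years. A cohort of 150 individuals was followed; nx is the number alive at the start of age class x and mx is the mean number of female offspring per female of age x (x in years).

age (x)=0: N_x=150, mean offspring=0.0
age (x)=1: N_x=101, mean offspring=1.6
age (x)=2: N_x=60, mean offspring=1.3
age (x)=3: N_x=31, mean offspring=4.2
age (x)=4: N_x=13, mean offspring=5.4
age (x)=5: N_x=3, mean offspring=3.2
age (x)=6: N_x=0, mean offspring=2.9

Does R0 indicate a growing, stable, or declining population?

lx = nx/n0 = nx/150: 1, 0.67333…, 0.4, 0.20667…, 0.08667…, 0.02, 0
R0 = Σ lx·mx = 0 + 1.077333… + 0.52 + 0.868… + 0.468… + 0.064 + 0 = 2.997333…
R0 > 1, so the population is growing.

growing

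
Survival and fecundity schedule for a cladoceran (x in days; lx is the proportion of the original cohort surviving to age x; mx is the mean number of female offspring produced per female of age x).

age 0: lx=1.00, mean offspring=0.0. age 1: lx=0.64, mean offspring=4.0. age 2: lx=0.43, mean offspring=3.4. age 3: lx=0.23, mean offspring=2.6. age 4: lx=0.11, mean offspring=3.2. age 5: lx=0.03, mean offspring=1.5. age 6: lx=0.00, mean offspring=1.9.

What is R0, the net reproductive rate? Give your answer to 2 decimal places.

5.02

lx·mx by age: 0, 2.56, 1.462, 0.598, 0.352, 0.045, 0
R0 = Σ lx·mx = 5.017 → 5.02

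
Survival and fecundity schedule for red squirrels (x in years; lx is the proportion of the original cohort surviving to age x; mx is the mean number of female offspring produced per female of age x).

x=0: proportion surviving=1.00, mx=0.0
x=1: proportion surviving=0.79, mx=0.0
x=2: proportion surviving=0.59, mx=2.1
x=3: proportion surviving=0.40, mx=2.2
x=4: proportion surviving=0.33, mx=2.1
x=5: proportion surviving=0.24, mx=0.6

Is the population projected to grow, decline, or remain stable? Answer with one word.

growing

R0 = Σ lx·mx = 0 + 0 + 1.239 + 0.88 + 0.693 + 0.144 = 2.956
R0 > 1, so the population is growing.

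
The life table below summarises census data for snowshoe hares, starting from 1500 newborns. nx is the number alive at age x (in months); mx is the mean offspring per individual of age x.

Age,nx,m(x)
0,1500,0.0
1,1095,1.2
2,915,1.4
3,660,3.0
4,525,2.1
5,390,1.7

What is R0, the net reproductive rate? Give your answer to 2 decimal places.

lx = nx/n0 = nx/1500: 1, 0.73, 0.61, 0.44, 0.35, 0.26
lx·mx by age: 0, 0.876, 0.854, 1.32, 0.735, 0.442
R0 = Σ lx·mx = 4.227 → 4.23

4.23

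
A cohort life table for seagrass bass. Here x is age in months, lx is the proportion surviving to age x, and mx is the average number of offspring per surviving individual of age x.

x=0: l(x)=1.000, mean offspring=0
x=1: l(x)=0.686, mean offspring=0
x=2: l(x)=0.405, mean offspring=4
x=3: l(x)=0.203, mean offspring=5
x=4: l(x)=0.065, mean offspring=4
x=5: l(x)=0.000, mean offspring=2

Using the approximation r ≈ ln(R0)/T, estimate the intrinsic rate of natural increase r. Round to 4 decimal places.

R0 = Σ lx·mx = 0 + 0 + 1.62 + 1.015 + 0.26 + 0 = 2.895
Σ x·lx·mx = 7.325; T = 7.325/2.895 = 2.53022…
r ≈ ln(R0)/T = ln(2.895)/2.53022… = 0.420115… → 0.4201

0.4201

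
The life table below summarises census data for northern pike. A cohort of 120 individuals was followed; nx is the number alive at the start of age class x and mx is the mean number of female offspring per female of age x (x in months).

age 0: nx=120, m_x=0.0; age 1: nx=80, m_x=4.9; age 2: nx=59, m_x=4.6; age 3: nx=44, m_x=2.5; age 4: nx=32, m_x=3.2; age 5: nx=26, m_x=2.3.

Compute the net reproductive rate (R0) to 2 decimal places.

7.80

lx = nx/n0 = nx/120: 1, 0.66667…, 0.49167…, 0.36667…, 0.26667…, 0.21667…
lx·mx by age: 0, 3.266667…, 2.261667…, 0.916667…, 0.853333…, 0.498333…
R0 = Σ lx·mx = 7.796667… → 7.80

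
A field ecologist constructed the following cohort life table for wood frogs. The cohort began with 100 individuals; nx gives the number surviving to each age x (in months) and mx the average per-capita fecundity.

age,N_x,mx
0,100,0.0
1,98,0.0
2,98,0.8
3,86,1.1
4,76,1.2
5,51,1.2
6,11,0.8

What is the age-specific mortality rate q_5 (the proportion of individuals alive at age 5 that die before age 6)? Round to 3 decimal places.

lx = nx/n0 = nx/100: 1, 0.98, 0.98, 0.86, 0.76, 0.51, 0.11
q_5 = (l_5 − l_6) / l_5 = (0.51 − 0.11) / 0.51
     = 0.4 / 0.51 = 0.784314… → 0.784

0.784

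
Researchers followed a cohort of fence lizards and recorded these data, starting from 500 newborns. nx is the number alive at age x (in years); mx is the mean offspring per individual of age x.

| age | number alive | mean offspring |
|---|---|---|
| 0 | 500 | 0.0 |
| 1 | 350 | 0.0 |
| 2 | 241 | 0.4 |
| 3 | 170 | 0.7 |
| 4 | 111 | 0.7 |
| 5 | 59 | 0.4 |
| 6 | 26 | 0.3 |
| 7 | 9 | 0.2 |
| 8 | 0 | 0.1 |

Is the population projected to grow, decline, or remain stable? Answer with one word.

lx = nx/n0 = nx/500: 1, 0.7, 0.482, 0.34, 0.222, 0.118, 0.052, 0.018, 0
R0 = Σ lx·mx = 0 + 0 + 0.1928 + 0.238 + 0.1554 + 0.0472 + 0.0156 + 0.0036 + 0 = 0.6526
R0 < 1, so the population is declining.

declining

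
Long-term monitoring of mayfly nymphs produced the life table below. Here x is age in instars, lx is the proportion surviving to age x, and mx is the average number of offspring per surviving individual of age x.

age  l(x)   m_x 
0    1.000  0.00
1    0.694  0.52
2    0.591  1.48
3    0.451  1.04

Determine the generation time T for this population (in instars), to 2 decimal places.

2.06

lx·mx: 0, 0.36088, 0.87468, 0.46904 → R0 = 1.7046
x·lx·mx: 0, 0.36088, 1.74936, 1.40712 → Σ = 3.51736
T = 3.51736 / 1.7046 = 2.063452… → 2.06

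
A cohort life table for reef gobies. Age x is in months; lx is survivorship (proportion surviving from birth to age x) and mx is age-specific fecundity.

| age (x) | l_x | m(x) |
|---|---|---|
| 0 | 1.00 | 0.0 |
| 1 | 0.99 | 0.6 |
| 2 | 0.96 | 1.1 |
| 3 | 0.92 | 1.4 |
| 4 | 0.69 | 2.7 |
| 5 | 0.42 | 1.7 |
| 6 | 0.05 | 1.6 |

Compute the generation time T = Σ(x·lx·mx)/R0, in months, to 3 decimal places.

lx·mx: 0, 0.594, 1.056, 1.288, 1.863, 0.714, 0.08 → R0 = 5.595
x·lx·mx: 0, 0.594, 2.112, 3.864, 7.452, 3.57, 0.48 → Σ = 18.072
T = 18.072 / 5.595 = 3.230027… → 3.230

3.230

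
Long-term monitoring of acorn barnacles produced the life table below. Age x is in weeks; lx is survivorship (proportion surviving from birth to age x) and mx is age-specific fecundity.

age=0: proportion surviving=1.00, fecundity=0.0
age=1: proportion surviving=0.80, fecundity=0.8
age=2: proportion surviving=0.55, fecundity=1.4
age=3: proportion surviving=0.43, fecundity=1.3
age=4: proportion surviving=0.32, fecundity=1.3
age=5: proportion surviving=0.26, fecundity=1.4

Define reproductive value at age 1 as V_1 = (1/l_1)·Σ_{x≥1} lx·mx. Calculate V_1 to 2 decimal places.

3.44

lx·mx for x ≥ 1: 0.64, 0.77, 0.559, 0.416, 0.364 → sum = 2.749
V_1 = 2.749 / l_1 = 2.749 / 0.8 = 3.43625 → 3.44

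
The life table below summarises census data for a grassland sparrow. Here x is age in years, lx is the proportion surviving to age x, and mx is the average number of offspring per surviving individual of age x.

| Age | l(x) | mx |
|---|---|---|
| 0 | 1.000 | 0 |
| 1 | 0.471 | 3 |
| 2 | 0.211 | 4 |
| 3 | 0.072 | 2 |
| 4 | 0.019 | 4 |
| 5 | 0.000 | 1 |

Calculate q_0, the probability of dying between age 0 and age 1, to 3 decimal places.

q_0 = (l_0 − l_1) / l_0 = (1 − 0.471) / 1
     = 0.529 / 1 = 0.529 → 0.529

0.529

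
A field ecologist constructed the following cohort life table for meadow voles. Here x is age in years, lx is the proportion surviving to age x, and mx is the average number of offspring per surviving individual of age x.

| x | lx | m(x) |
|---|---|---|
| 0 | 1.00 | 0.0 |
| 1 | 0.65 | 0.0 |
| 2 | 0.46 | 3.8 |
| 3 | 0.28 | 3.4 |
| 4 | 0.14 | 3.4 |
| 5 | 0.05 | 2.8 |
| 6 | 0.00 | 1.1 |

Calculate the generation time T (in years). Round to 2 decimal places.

lx·mx: 0, 0, 1.748, 0.952, 0.476, 0.14, 0 → R0 = 3.316
x·lx·mx: 0, 0, 3.496, 2.856, 1.904, 0.7, 0 → Σ = 8.956
T = 8.956 / 3.316 = 2.700844… → 2.70

2.70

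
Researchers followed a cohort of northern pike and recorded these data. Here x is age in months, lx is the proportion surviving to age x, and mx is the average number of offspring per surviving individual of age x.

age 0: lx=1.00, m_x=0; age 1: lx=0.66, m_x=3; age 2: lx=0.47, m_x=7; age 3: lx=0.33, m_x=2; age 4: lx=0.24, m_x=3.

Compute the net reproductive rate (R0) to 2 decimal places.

6.65

lx·mx by age: 0, 1.98, 3.29, 0.66, 0.72
R0 = Σ lx·mx = 6.65 → 6.65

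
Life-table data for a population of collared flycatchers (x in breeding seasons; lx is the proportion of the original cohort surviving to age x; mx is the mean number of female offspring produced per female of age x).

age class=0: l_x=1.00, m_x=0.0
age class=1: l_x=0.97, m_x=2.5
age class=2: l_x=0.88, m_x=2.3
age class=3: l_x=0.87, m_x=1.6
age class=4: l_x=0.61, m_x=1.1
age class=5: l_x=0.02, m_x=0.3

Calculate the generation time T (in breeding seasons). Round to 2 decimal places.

lx·mx: 0, 2.425, 2.024, 1.392, 0.671, 0.006 → R0 = 6.518
x·lx·mx: 0, 2.425, 4.048, 4.176, 2.684, 0.03 → Σ = 13.363
T = 13.363 / 6.518 = 2.050169… → 2.05

2.05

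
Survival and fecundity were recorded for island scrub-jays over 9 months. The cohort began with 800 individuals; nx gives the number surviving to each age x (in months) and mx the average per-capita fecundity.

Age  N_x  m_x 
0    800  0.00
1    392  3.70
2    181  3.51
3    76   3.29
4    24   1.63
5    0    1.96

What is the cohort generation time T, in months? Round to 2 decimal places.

lx = nx/n0 = nx/800: 1, 0.49, 0.22625, 0.095, 0.03, 0
lx·mx: 0, 1.813, 0.794138…, 0.31255, 0.0489, 0 → R0 = 2.968588…
x·lx·mx: 0, 1.813, 1.588275…, 0.93765, 0.1956, 0 → Σ = 4.534525…
T = 4.534525… / 2.968588… = 1.527503… → 1.53

1.53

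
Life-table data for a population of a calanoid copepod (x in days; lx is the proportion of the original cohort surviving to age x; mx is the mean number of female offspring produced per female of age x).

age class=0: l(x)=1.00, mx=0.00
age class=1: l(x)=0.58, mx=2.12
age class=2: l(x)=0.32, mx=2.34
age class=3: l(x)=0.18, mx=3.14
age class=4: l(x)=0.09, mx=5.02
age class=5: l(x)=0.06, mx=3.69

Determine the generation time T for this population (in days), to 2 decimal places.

lx·mx: 0, 1.2296, 0.7488, 0.5652, 0.4518, 0.2214 → R0 = 3.2168
x·lx·mx: 0, 1.2296, 1.4976, 1.6956, 1.8072, 1.107 → Σ = 7.337
T = 7.337 / 3.2168 = 2.280838… → 2.28

2.28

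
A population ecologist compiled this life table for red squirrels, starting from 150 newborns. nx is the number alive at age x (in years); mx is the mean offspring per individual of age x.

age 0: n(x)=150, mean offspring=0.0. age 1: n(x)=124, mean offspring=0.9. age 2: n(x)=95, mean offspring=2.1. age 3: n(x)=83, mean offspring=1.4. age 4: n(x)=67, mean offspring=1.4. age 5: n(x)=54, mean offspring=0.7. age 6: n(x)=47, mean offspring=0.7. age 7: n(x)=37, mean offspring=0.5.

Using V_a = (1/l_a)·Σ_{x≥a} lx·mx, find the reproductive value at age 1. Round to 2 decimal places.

4.92

lx = nx/n0 = nx/150: 1, 0.82667…, 0.63333…, 0.55333…, 0.44667…, 0.36, 0.31333…, 0.24667…
lx·mx for x ≥ 1: 0.744…, 1.33…, 0.774667…, 0.625333…, 0.252, 0.219333…, 0.123333… → sum = 4.068667…
V_1 = 4.068667… / l_1 = 4.068667… / 0.826667… = 4.921774… → 4.92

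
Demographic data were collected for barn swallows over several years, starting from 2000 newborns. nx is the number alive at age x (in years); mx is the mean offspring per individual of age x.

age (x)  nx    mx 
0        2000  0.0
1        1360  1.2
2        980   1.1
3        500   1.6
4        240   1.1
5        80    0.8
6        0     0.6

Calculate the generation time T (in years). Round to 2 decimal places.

lx = nx/n0 = nx/2000: 1, 0.68, 0.49, 0.25, 0.12, 0.04, 0
lx·mx: 0, 0.816, 0.539, 0.4, 0.132, 0.032, 0 → R0 = 1.919
x·lx·mx: 0, 0.816, 1.078, 1.2, 0.528, 0.16, 0 → Σ = 3.782
T = 3.782 / 1.919 = 1.970818… → 1.97

1.97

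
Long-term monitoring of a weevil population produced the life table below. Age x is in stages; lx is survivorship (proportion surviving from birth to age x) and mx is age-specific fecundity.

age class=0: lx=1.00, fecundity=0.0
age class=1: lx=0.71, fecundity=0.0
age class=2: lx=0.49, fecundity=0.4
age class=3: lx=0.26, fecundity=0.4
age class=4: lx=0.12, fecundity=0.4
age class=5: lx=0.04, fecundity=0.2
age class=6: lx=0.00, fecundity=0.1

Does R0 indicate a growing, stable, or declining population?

R0 = Σ lx·mx = 0 + 0 + 0.196 + 0.104 + 0.048 + 0.008 + 0 = 0.356
R0 < 1, so the population is declining.

declining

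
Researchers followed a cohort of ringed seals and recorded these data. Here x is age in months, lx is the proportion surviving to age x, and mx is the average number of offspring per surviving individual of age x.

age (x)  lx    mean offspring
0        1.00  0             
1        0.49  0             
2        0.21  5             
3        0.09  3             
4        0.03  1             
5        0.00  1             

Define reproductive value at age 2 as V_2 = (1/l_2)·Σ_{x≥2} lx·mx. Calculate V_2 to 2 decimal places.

6.43

lx·mx for x ≥ 2: 1.05, 0.27, 0.03, 0 → sum = 1.35
V_2 = 1.35 / l_2 = 1.35 / 0.21 = 6.428571… → 6.43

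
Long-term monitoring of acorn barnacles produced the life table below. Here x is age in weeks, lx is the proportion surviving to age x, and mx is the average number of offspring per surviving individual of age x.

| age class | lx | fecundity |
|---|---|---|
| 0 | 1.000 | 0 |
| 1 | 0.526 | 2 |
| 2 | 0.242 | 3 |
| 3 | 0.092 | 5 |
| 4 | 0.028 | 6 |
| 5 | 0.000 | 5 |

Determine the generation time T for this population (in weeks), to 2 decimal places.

lx·mx: 0, 1.052, 0.726, 0.46, 0.168, 0 → R0 = 2.406
x·lx·mx: 0, 1.052, 1.452, 1.38, 0.672, 0 → Σ = 4.556
T = 4.556 / 2.406 = 1.893599… → 1.89

1.89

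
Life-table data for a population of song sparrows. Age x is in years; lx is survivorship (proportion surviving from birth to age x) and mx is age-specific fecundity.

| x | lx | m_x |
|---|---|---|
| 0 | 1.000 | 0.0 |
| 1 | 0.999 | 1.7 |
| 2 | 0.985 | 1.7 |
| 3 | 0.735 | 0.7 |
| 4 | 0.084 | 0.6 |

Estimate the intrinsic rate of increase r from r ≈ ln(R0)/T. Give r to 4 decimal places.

0.7946

R0 = Σ lx·mx = 0 + 1.6983 + 1.6745 + 0.5145 + 0.0504 = 3.9377
Σ x·lx·mx = 6.7924; T = 6.7924/3.9377 = 1.72497…
r ≈ ln(R0)/T = ln(3.9377)/1.72497… = 0.794564… → 0.7946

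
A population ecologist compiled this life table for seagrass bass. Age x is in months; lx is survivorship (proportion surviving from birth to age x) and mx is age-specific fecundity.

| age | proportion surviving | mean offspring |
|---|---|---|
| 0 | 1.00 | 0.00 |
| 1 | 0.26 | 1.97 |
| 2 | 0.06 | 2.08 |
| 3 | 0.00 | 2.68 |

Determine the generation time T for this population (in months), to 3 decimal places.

1.196

lx·mx: 0, 0.5122, 0.1248, 0 → R0 = 0.637
x·lx·mx: 0, 0.5122, 0.2496, 0 → Σ = 0.7618
T = 0.7618 / 0.637 = 1.195918… → 1.196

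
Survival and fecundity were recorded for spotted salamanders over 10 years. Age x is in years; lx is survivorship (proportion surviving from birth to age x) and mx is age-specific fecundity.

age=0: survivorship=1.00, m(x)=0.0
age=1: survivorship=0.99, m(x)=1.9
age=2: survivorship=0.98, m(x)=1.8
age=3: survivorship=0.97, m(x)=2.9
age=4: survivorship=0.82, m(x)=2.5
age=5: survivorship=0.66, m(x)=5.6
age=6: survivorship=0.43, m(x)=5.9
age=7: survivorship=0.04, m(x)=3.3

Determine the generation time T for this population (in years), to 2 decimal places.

3.81

lx·mx: 0, 1.881, 1.764, 2.813, 2.05, 3.696, 2.537, 0.132 → R0 = 14.873
x·lx·mx: 0, 1.881, 3.528, 8.439, 8.2, 18.48, 15.222, 0.924 → Σ = 56.674
T = 56.674 / 14.873 = 3.810529… → 3.81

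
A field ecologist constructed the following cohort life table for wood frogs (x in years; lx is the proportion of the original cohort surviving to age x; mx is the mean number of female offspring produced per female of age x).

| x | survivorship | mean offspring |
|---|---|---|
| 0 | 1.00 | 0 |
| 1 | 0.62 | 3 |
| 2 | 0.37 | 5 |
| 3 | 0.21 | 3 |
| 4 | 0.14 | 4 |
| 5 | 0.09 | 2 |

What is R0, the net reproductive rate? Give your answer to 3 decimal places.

lx·mx by age: 0, 1.86, 1.85, 0.63, 0.56, 0.18
R0 = Σ lx·mx = 5.08 → 5.080

5.080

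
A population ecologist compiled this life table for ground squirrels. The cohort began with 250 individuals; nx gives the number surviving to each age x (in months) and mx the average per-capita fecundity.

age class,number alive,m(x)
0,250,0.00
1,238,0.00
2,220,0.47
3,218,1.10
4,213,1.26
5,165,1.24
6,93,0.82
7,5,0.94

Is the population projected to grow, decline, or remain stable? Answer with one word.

growing

lx = nx/n0 = nx/250: 1, 0.952, 0.88, 0.872, 0.852, 0.66, 0.372, 0.02
R0 = Σ lx·mx = 0 + 0 + 0.4136 + 0.9592 + 1.07352 + 0.8184 + 0.30504 + 0.0188 = 3.58856
R0 > 1, so the population is growing.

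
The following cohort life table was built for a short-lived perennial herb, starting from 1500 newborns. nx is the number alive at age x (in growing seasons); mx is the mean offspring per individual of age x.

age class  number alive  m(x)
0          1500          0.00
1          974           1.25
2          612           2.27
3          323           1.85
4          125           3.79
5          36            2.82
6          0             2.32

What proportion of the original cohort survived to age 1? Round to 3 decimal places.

l_1 = n_1/n_0 = 974/1500 = 0.649333… → 0.649

0.649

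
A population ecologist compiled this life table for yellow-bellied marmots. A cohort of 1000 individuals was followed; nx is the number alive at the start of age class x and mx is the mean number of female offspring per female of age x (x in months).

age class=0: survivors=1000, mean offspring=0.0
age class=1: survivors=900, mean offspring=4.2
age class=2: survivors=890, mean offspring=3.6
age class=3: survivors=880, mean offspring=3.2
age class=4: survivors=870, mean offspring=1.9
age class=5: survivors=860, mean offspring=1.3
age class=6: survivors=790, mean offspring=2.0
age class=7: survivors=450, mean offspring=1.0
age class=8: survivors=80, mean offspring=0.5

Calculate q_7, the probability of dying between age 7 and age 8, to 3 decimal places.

0.822

lx = nx/n0 = nx/1000: 1, 0.9, 0.89, 0.88, 0.87, 0.86, 0.79, 0.45, 0.08
q_7 = (l_7 − l_8) / l_7 = (0.45 − 0.08) / 0.45
     = 0.37 / 0.45 = 0.822222… → 0.822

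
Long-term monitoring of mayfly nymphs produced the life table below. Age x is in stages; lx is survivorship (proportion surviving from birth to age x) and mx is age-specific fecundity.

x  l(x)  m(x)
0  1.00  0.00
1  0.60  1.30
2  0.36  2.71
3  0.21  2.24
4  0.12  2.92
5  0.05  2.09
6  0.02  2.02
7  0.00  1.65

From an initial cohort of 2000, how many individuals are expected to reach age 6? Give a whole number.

40

Expected survivors = N0 · l_6 = 2000 × 0.02 = 40 → 40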